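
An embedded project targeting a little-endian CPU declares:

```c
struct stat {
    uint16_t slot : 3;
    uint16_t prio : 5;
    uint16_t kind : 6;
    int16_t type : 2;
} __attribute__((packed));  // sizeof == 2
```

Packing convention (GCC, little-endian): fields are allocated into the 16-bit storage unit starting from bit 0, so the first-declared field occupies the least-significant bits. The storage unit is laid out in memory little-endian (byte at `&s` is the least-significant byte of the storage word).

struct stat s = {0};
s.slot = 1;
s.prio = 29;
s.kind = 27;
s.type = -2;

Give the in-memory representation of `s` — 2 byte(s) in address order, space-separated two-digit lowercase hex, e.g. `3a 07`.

e9 9b

slot (3b) val=1 bits=0x1 at bit 0: 0x0001
prio (5b) val=29 bits=0x1d at bit 3: 0x00e9
kind (6b) val=27 bits=0x1b at bit 8: 0x1be9
type (2b) val=-2 bits=0x2 at bit 14: 0x9be9
word = 0x9be9 → little-endian bytes:
  [0]=0xe9  [1]=0x9b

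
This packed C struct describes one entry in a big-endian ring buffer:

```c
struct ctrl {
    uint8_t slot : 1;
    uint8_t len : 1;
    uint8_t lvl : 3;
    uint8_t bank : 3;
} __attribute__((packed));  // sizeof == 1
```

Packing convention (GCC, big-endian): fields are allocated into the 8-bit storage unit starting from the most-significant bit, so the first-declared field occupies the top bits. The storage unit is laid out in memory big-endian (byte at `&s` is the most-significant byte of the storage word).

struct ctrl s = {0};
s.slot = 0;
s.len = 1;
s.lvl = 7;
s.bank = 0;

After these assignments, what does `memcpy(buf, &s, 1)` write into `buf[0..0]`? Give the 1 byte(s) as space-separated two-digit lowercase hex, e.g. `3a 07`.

78

slot:1 = 0 → 0x0 << 7 → word 0x00
len:1 = 1 → 0x1 << 6 → word 0x40
lvl:3 = 7 → 0x7 << 3 → word 0x78
bank:3 = 0 → 0x0 << 0 → word 0x78
word = 0x78 → big-endian bytes:
  [0]=0x78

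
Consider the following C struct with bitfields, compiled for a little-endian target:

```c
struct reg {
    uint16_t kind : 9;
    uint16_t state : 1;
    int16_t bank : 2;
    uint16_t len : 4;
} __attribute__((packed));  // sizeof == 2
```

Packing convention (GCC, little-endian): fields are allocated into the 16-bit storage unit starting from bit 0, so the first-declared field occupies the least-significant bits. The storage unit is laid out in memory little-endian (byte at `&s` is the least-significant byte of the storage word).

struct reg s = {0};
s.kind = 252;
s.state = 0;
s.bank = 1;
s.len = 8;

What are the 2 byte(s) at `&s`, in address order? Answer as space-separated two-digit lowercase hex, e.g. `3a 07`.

fc 84

[0+:9] kind=252 & 0x1ff = 0xfc; word=0x00fc
[9+:1] state=0 & 0x1 = 0x0; word=0x00fc
[10+:2] bank=1 & 0x3 = 0x1; word=0x04fc
[12+:4] len=8 & 0xf = 0x8; word=0x84fc
word = 0x84fc → little-endian bytes:
  [0]=0xfc  [1]=0x84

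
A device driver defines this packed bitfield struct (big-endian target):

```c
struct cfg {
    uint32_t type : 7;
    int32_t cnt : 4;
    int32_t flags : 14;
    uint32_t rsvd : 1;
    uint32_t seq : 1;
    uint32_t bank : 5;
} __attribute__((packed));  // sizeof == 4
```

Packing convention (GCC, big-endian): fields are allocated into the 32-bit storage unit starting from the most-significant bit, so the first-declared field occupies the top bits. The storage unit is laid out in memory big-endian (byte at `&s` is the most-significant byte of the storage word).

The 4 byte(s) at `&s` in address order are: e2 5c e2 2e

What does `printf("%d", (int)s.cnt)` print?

[0]=0xe2 [1]=0x5c [2]=0xe2 [3]=0x2e (big-endian) → word 0xe25ce22e
type [25+:7] = (word>>25) & 0x7f = 113
cnt [21+:4] = (word>>21) & 0xf = 2  ←
flags [7+:14] = (word>>7) & 0x3fff = 14788
rsvd [6+:1] = (word>>6) & 0x1 = 0
seq [5+:1] = (word>>5) & 0x1 = 1
bank [0+:5] = (word>>0) & 0x1f = 14
cnt signed 4b, MSB=0: value = 2

2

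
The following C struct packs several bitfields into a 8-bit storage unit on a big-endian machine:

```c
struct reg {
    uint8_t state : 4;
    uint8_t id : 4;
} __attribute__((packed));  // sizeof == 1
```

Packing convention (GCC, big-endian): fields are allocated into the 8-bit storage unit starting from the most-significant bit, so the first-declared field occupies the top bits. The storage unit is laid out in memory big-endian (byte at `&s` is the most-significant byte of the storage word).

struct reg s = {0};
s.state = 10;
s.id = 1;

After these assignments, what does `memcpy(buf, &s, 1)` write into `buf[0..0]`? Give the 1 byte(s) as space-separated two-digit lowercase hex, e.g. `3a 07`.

state:4 = 10 → 0xa << 4 → word 0xa0
id:4 = 1 → 0x1 << 0 → word 0xa1
word = 0xa1 → big-endian bytes:
  [0]=0xa1

a1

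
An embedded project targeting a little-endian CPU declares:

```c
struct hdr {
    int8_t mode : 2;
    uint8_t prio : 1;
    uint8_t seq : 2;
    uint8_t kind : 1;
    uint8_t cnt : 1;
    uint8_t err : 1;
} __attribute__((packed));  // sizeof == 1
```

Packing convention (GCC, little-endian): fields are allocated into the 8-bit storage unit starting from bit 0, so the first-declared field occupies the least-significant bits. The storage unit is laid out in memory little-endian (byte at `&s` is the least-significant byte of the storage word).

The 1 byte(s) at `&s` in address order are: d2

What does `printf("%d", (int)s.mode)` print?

-2

[0]=0xd2 (little-endian) → word 0xd2
mode [0+:2] = (word>>0) & 0x3 = 2  ←
prio [2+:1] = (word>>2) & 0x1 = 0
seq [3+:2] = (word>>3) & 0x3 = 2
kind [5+:1] = (word>>5) & 0x1 = 0
cnt [6+:1] = (word>>6) & 0x1 = 1
err [7+:1] = (word>>7) & 0x1 = 1
mode signed 2b, MSB=1: 2 - 4 = -2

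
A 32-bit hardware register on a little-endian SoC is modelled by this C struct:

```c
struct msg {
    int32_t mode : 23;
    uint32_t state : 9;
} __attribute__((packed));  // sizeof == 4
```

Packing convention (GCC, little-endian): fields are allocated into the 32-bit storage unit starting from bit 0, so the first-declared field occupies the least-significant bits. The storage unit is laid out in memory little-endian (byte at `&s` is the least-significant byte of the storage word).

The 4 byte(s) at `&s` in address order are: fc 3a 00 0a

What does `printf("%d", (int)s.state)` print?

20

[0]=0xfc [1]=0x3a [2]=0x00 [3]=0x0a (little-endian) → word 0x0a003afc
mode [0+:23] = (word>>0) & 0x7fffff = 15100
state [23+:9] = (word>>23) & 0x1ff = 20  ←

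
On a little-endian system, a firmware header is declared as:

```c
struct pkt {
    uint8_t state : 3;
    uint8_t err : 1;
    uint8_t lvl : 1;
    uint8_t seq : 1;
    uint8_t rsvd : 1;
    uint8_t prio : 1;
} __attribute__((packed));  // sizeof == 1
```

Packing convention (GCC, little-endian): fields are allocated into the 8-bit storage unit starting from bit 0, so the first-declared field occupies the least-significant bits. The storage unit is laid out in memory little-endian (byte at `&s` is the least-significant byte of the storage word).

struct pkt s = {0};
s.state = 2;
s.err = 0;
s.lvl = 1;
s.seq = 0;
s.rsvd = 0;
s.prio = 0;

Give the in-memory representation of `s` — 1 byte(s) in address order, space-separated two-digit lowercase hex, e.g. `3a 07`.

state:3 = 2 → 0x2 << 0 → word 0x02
err:1 = 0 → 0x0 << 3 → word 0x02
lvl:1 = 1 → 0x1 << 4 → word 0x12
seq:1 = 0 → 0x0 << 5 → word 0x12
rsvd:1 = 0 → 0x0 << 6 → word 0x12
prio:1 = 0 → 0x0 << 7 → word 0x12
word = 0x12 → little-endian bytes:
  [0]=0x12

12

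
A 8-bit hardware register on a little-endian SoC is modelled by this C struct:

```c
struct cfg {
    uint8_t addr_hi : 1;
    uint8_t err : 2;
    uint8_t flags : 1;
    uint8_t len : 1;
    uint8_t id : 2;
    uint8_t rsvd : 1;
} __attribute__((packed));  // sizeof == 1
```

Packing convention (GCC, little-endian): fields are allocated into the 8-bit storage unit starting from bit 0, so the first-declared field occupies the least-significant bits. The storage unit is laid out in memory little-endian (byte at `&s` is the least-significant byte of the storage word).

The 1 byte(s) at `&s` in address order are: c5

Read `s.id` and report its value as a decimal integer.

2

[0]=0xc5 (little-endian) → word 0xc5
addr_hi [0+:1] = (word>>0) & 0x1 = 1
err [1+:2] = (word>>1) & 0x3 = 2
flags [3+:1] = (word>>3) & 0x1 = 0
len [4+:1] = (word>>4) & 0x1 = 0
id [5+:2] = (word>>5) & 0x3 = 2  ←
rsvd [7+:1] = (word>>7) & 0x1 = 1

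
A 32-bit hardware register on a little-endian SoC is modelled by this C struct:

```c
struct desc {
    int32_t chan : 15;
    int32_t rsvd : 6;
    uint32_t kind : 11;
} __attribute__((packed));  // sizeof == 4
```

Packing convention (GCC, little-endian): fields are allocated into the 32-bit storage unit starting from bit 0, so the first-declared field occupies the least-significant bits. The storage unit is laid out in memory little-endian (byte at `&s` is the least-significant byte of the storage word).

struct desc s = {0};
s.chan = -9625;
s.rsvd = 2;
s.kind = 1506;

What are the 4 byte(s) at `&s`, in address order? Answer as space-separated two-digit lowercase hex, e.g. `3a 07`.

67 5a 41 bc

chan (15b) val=-9625 bits=0x5a67 at bit 0: 0x00005a67
rsvd (6b) val=2 bits=0x2 at bit 15: 0x00015a67
kind (11b) val=1506 bits=0x5e2 at bit 21: 0xbc415a67
word = 0xbc415a67 → little-endian bytes:
  [0]=0x67  [1]=0x5a  [2]=0x41  [3]=0xbc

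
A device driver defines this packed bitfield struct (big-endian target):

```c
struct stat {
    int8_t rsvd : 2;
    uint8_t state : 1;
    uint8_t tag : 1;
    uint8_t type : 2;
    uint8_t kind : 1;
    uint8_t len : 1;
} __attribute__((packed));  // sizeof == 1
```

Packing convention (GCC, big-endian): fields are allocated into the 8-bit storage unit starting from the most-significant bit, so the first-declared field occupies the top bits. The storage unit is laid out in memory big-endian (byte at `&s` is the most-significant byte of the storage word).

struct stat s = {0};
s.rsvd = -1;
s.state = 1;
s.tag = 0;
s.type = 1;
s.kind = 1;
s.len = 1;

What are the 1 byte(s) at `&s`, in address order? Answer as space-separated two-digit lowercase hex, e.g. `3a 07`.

e7

rsvd (2b) val=-1 bits=0x3 at bit 6: 0xc0
state (1b) val=1 bits=0x1 at bit 5: 0xe0
tag (1b) val=0 bits=0x0 at bit 4: 0xe0
type (2b) val=1 bits=0x1 at bit 2: 0xe4
kind (1b) val=1 bits=0x1 at bit 1: 0xe6
len (1b) val=1 bits=0x1 at bit 0: 0xe7
word = 0xe7 → big-endian bytes:
  [0]=0xe7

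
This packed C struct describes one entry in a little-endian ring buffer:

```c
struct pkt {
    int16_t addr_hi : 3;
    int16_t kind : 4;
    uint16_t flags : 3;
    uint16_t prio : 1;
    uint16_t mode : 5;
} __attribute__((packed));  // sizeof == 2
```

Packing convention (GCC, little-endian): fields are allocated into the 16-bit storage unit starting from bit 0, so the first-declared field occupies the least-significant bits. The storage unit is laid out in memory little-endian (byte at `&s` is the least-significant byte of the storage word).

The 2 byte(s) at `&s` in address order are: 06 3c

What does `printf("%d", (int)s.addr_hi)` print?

-2

[0]=0x06 [1]=0x3c (little-endian) → word 0x3c06
addr_hi [0+:3] = (word>>0) & 0x7 = 6  ←
kind [3+:4] = (word>>3) & 0xf = 0
flags [7+:3] = (word>>7) & 0x7 = 0
prio [10+:1] = (word>>10) & 0x1 = 1
mode [11+:5] = (word>>11) & 0x1f = 7
addr_hi signed 3b, MSB=1: 6 - 8 = -2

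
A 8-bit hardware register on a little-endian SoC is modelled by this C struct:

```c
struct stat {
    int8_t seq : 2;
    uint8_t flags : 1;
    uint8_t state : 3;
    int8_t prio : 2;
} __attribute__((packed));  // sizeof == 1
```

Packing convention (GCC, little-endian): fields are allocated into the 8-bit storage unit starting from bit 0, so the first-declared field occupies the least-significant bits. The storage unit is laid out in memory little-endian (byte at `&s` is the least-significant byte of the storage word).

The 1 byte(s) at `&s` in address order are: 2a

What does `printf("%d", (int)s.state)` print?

5

[0]=0x2a (little-endian) → word 0x2a
seq:2 @ bit 0 → (0x2a>>0)&0x3 = 0x2
flags:1 @ bit 2 → (0x2a>>2)&0x1 = 0x0
state:3 @ bit 3 → (0x2a>>3)&0x7 = 0x5  ←
prio:2 @ bit 6 → (0x2a>>6)&0x3 = 0x0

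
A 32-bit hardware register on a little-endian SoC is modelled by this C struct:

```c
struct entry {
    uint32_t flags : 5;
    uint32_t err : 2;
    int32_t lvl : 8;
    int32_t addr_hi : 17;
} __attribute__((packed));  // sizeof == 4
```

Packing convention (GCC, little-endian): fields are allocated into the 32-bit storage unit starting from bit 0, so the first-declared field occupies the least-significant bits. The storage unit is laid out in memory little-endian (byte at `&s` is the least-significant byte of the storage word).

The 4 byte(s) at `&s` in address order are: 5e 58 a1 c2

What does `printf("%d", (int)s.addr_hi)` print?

-31422

[0]=0x5e [1]=0x58 [2]=0xa1 [3]=0xc2 (little-endian) → word 0xc2a1585e
flags [0+:5] = (word>>0) & 0x1f = 30
err [5+:2] = (word>>5) & 0x3 = 2
lvl [7+:8] = (word>>7) & 0xff = 176
addr_hi [15+:17] = (word>>15) & 0x1ffff = 99650  ←
addr_hi signed 17b, MSB=1: 99650 - 131072 = -31422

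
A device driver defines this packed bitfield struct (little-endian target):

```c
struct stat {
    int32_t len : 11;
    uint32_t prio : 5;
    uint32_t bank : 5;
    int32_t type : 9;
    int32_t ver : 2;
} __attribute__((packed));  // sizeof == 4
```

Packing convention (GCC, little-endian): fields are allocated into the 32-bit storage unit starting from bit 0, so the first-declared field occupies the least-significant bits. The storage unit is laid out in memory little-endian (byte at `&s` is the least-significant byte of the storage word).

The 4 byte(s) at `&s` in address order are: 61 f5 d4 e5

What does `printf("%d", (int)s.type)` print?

[0]=0x61 [1]=0xf5 [2]=0xd4 [3]=0xe5 (little-endian) → word 0xe5d4f561
len [0+:11] = (word>>0) & 0x7ff = 1377
prio [11+:5] = (word>>11) & 0x1f = 30
bank [16+:5] = (word>>16) & 0x1f = 20
type [21+:9] = (word>>21) & 0x1ff = 302  ←
ver [30+:2] = (word>>30) & 0x3 = 3
type signed 9b, MSB=1: 302 - 512 = -210

-210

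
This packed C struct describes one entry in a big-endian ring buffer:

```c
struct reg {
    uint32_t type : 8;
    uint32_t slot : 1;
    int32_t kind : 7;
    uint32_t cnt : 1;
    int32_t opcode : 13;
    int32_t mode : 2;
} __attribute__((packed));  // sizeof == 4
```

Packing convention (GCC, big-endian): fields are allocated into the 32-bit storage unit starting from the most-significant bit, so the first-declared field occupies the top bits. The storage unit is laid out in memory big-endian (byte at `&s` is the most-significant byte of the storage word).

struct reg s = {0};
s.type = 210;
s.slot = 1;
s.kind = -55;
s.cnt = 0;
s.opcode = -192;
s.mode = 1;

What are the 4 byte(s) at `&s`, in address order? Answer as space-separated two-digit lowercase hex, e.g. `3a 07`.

type:8 = 210 → 0xd2 << 24 → word 0xd2000000
slot:1 = 1 → 0x1 << 23 → word 0xd2800000
kind:7 = -55 → 0x49 << 16 → word 0xd2c90000
cnt:1 = 0 → 0x0 << 15 → word 0xd2c90000
opcode:13 = -192 → 0x1f40 << 2 → word 0xd2c97d00
mode:2 = 1 → 0x1 << 0 → word 0xd2c97d01
word = 0xd2c97d01 → big-endian bytes:
  [0]=0xd2  [1]=0xc9  [2]=0x7d  [3]=0x01

d2 c9 7d 01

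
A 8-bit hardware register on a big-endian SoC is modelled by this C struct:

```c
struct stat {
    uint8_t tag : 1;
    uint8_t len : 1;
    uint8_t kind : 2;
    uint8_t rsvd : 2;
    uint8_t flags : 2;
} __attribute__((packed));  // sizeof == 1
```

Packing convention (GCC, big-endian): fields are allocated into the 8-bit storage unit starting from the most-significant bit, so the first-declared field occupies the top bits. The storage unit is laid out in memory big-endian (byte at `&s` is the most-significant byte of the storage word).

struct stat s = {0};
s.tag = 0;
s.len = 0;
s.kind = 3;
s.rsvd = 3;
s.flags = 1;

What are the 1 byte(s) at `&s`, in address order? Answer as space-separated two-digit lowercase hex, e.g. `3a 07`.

3d

[7+:1] tag=0 & 0x1 = 0x0; word=0x00
[6+:1] len=0 & 0x1 = 0x0; word=0x00
[4+:2] kind=3 & 0x3 = 0x3; word=0x30
[2+:2] rsvd=3 & 0x3 = 0x3; word=0x3c
[0+:2] flags=1 & 0x3 = 0x1; word=0x3d
word = 0x3d → big-endian bytes:
  [0]=0x3d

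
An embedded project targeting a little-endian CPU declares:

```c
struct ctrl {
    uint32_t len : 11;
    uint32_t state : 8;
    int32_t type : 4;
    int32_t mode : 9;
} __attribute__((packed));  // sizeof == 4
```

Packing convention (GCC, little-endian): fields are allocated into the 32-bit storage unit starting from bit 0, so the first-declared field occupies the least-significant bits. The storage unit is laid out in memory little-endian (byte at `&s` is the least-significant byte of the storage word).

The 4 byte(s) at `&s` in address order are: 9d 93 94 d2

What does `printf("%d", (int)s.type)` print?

2

[0]=0x9d [1]=0x93 [2]=0x94 [3]=0xd2 (little-endian) → word 0xd294939d
len:11 @ bit 0 → (0xd294939d>>0)&0x7ff = 0x39d
state:8 @ bit 11 → (0xd294939d>>11)&0xff = 0x92
type:4 @ bit 19 → (0xd294939d>>19)&0xf = 0x2  ←
mode:9 @ bit 23 → (0xd294939d>>23)&0x1ff = 0x1a5
type signed 4b, MSB=0: value = 2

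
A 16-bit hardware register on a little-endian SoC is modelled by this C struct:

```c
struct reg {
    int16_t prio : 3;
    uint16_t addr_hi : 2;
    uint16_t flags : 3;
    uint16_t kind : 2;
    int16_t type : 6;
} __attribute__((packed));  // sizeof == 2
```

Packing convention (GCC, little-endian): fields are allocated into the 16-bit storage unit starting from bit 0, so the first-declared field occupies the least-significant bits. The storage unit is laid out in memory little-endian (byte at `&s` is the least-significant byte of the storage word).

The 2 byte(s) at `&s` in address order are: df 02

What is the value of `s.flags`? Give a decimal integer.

6

[0]=0xdf [1]=0x02 (little-endian) → word 0x02df
prio [0+:3] = (word>>0) & 0x7 = 7
addr_hi [3+:2] = (word>>3) & 0x3 = 3
flags [5+:3] = (word>>5) & 0x7 = 6  ←
kind [8+:2] = (word>>8) & 0x3 = 2
type [10+:6] = (word>>10) & 0x3f = 0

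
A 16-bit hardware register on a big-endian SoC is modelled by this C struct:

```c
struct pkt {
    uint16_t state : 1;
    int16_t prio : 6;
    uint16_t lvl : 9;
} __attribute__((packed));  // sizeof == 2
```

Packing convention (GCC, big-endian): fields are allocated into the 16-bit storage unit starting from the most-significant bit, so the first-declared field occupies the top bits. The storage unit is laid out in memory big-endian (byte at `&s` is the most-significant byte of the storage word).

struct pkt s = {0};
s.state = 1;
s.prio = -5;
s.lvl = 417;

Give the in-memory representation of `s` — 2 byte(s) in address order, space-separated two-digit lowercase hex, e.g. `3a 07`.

f7 a1

state (1b) val=1 bits=0x1 at bit 15: 0x8000
prio (6b) val=-5 bits=0x3b at bit 9: 0xf600
lvl (9b) val=417 bits=0x1a1 at bit 0: 0xf7a1
word = 0xf7a1 → big-endian bytes:
  [0]=0xf7  [1]=0xa1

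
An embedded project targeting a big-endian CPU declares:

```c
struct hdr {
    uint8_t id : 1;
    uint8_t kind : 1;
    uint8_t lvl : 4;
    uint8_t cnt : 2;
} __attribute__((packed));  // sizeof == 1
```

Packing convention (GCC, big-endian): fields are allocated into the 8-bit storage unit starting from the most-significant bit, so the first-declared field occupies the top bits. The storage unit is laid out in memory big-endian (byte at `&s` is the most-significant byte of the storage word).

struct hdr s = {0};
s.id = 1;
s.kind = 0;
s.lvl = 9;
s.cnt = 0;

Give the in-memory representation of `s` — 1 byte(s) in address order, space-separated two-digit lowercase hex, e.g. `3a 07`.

a4

id:1 = 1 → 0x1 << 7 → word 0x80
kind:1 = 0 → 0x0 << 6 → word 0x80
lvl:4 = 9 → 0x9 << 2 → word 0xa4
cnt:2 = 0 → 0x0 << 0 → word 0xa4
word = 0xa4 → big-endian bytes:
  [0]=0xa4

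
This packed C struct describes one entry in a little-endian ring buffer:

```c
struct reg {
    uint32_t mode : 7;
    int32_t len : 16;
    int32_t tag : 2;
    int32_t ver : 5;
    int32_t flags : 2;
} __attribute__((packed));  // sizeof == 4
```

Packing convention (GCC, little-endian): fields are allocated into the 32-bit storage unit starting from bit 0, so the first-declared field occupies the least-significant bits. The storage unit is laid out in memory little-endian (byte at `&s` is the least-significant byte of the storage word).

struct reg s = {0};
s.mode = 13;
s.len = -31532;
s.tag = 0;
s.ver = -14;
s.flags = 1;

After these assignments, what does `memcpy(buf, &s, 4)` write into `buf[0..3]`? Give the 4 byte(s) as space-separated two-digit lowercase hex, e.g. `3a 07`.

mode:7 = 13 → 0xd << 0 → word 0x0000000d
len:16 = -31532 → 0x84d4 << 7 → word 0x00426a0d
tag:2 = 0 → 0x0 << 23 → word 0x00426a0d
ver:5 = -14 → 0x12 << 25 → word 0x24426a0d
flags:2 = 1 → 0x1 << 30 → word 0x64426a0d
word = 0x64426a0d → little-endian bytes:
  [0]=0x0d  [1]=0x6a  [2]=0x42  [3]=0x64

0d 6a 42 64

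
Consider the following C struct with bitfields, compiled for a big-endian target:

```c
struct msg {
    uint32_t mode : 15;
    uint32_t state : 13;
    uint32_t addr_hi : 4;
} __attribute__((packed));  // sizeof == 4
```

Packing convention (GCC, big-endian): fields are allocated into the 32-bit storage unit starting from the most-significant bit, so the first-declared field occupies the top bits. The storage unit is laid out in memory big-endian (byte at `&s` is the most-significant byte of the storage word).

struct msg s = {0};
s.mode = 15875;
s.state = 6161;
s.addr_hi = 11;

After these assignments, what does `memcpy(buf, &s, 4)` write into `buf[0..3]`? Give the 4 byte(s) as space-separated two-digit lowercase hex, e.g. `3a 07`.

7c 07 81 1b

[17+:15] mode=15875 & 0x7fff = 0x3e03; word=0x7c060000
[4+:13] state=6161 & 0x1fff = 0x1811; word=0x7c078110
[0+:4] addr_hi=11 & 0xf = 0xb; word=0x7c07811b
word = 0x7c07811b → big-endian bytes:
  [0]=0x7c  [1]=0x07  [2]=0x81  [3]=0x1b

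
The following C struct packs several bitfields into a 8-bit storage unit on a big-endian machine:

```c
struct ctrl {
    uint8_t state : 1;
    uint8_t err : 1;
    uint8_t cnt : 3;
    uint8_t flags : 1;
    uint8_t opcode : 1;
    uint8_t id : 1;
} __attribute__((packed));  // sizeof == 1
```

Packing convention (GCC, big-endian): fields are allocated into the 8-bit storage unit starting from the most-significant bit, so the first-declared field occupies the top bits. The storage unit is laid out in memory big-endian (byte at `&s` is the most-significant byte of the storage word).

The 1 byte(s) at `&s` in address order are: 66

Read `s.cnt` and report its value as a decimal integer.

[0]=0x66 (big-endian) → word 0x66
state:1 @ bit 7 → (0x66>>7)&0x1 = 0x0
err:1 @ bit 6 → (0x66>>6)&0x1 = 0x1
cnt:3 @ bit 3 → (0x66>>3)&0x7 = 0x4  ←
flags:1 @ bit 2 → (0x66>>2)&0x1 = 0x1
opcode:1 @ bit 1 → (0x66>>1)&0x1 = 0x1
id:1 @ bit 0 → (0x66>>0)&0x1 = 0x0

4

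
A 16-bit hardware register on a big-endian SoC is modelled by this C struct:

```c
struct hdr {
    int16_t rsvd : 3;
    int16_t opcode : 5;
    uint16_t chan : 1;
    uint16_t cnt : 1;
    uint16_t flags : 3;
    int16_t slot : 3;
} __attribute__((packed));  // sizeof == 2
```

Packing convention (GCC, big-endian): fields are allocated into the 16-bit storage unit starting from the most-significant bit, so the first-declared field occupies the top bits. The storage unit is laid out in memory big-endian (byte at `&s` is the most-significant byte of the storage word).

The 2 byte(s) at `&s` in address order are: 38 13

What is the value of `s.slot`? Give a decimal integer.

3

[0]=0x38 [1]=0x13 (big-endian) → word 0x3813
rsvd:3 @ bit 13 → (0x3813>>13)&0x7 = 0x1
opcode:5 @ bit 8 → (0x3813>>8)&0x1f = 0x18
chan:1 @ bit 7 → (0x3813>>7)&0x1 = 0x0
cnt:1 @ bit 6 → (0x3813>>6)&0x1 = 0x0
flags:3 @ bit 3 → (0x3813>>3)&0x7 = 0x2
slot:3 @ bit 0 → (0x3813>>0)&0x7 = 0x3  ←
slot signed 3b, MSB=0: value = 3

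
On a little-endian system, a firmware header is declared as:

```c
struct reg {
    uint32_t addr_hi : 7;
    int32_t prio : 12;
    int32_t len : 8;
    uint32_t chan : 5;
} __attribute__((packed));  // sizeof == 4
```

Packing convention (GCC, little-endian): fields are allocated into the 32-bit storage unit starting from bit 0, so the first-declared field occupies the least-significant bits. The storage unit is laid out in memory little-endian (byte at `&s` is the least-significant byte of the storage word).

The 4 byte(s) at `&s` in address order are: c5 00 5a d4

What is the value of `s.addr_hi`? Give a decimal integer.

[0]=0xc5 [1]=0x00 [2]=0x5a [3]=0xd4 (little-endian) → word 0xd45a00c5
addr_hi:7 @ bit 0 → (0xd45a00c5>>0)&0x7f = 0x45  ←
prio:12 @ bit 7 → (0xd45a00c5>>7)&0xfff = 0x401
len:8 @ bit 19 → (0xd45a00c5>>19)&0xff = 0x8b
chan:5 @ bit 27 → (0xd45a00c5>>27)&0x1f = 0x1a

69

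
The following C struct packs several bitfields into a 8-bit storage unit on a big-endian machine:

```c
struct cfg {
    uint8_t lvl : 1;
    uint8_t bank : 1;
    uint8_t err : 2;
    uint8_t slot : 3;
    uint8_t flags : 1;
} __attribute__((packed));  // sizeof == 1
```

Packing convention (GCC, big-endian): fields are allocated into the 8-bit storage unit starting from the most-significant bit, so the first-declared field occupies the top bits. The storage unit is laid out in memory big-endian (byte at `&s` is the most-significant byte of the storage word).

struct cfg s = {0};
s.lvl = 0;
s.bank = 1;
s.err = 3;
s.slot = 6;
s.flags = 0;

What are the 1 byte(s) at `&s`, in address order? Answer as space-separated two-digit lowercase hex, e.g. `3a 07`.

7c

lvl:1 = 0 → 0x0 << 7 → word 0x00
bank:1 = 1 → 0x1 << 6 → word 0x40
err:2 = 3 → 0x3 << 4 → word 0x70
slot:3 = 6 → 0x6 << 1 → word 0x7c
flags:1 = 0 → 0x0 << 0 → word 0x7c
word = 0x7c → big-endian bytes:
  [0]=0x7c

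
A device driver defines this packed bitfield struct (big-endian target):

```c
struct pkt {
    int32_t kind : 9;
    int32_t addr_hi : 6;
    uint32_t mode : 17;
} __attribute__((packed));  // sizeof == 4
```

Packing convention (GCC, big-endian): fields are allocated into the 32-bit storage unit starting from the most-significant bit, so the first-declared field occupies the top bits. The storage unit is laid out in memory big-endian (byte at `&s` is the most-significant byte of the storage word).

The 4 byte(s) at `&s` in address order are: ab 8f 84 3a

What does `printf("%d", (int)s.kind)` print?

-169

[0]=0xab [1]=0x8f [2]=0x84 [3]=0x3a (big-endian) → word 0xab8f843a
kind:9 @ bit 23 → (0xab8f843a>>23)&0x1ff = 0x157  ←
addr_hi:6 @ bit 17 → (0xab8f843a>>17)&0x3f = 0x7
mode:17 @ bit 0 → (0xab8f843a>>0)&0x1ffff = 0x1843a
kind signed 9b, MSB=1: 343 - 512 = -169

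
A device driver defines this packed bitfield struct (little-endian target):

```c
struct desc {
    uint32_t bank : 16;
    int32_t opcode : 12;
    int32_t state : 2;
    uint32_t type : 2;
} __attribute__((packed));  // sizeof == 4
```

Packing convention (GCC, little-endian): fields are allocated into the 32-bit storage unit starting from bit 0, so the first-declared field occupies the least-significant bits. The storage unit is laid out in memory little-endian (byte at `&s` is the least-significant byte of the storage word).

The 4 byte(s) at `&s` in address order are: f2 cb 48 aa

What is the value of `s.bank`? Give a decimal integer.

52210

[0]=0xf2 [1]=0xcb [2]=0x48 [3]=0xaa (little-endian) → word 0xaa48cbf2
bank [0+:16] = (word>>0) & 0xffff = 52210  ←
opcode [16+:12] = (word>>16) & 0xfff = 2632
state [28+:2] = (word>>28) & 0x3 = 2
type [30+:2] = (word>>30) & 0x3 = 2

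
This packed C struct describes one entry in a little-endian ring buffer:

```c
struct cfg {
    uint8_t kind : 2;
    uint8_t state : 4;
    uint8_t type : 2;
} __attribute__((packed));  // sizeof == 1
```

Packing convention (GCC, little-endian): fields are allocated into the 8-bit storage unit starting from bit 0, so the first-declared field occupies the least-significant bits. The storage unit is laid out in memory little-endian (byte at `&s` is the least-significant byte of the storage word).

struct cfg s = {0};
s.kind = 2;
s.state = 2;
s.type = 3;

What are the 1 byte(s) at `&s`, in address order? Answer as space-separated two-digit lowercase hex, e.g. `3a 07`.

ca

[0+:2] kind=2 & 0x3 = 0x2; word=0x02
[2+:4] state=2 & 0xf = 0x2; word=0x0a
[6+:2] type=3 & 0x3 = 0x3; word=0xca
word = 0xca → little-endian bytes:
  [0]=0xca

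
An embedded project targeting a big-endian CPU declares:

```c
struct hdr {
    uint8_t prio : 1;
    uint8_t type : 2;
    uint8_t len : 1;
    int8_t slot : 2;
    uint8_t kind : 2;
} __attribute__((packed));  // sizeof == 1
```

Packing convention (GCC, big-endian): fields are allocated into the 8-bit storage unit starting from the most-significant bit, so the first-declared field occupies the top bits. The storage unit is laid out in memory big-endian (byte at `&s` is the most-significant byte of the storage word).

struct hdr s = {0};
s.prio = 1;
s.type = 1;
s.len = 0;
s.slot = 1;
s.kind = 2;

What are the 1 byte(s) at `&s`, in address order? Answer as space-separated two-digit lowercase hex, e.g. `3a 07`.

a6

prio (1b) val=1 bits=0x1 at bit 7: 0x80
type (2b) val=1 bits=0x1 at bit 5: 0xa0
len (1b) val=0 bits=0x0 at bit 4: 0xa0
slot (2b) val=1 bits=0x1 at bit 2: 0xa4
kind (2b) val=2 bits=0x2 at bit 0: 0xa6
word = 0xa6 → big-endian bytes:
  [0]=0xa6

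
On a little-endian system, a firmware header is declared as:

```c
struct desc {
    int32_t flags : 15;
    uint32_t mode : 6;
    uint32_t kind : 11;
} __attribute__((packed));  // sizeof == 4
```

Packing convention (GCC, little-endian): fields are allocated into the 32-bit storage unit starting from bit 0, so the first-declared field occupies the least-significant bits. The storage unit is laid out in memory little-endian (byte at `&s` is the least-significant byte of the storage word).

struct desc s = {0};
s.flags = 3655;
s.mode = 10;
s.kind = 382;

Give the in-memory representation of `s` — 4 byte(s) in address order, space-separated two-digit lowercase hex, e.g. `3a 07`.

[0+:15] flags=3655 & 0x7fff = 0xe47; word=0x00000e47
[15+:6] mode=10 & 0x3f = 0xa; word=0x00050e47
[21+:11] kind=382 & 0x7ff = 0x17e; word=0x2fc50e47
word = 0x2fc50e47 → little-endian bytes:
  [0]=0x47  [1]=0x0e  [2]=0xc5  [3]=0x2f

47 0e c5 2f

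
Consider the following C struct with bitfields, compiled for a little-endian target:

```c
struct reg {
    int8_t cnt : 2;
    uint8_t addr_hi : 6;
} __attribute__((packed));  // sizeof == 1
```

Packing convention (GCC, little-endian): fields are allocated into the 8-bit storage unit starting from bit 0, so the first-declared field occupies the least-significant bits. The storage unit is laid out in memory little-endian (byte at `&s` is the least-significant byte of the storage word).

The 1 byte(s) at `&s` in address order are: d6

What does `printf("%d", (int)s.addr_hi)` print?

[0]=0xd6 (little-endian) → word 0xd6
cnt:2 @ bit 0 → (0xd6>>0)&0x3 = 0x2
addr_hi:6 @ bit 2 → (0xd6>>2)&0x3f = 0x35  ←

53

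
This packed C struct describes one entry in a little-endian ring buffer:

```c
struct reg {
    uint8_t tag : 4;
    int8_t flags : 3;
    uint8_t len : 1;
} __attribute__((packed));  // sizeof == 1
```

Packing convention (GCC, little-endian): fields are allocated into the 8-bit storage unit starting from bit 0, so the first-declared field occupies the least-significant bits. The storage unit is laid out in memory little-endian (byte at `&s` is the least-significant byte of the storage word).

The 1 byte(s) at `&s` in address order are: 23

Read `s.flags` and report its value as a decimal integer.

[0]=0x23 (little-endian) → word 0x23
tag [0+:4] = (word>>0) & 0xf = 3
flags [4+:3] = (word>>4) & 0x7 = 2  ←
len [7+:1] = (word>>7) & 0x1 = 0
flags signed 3b, MSB=0: value = 2

2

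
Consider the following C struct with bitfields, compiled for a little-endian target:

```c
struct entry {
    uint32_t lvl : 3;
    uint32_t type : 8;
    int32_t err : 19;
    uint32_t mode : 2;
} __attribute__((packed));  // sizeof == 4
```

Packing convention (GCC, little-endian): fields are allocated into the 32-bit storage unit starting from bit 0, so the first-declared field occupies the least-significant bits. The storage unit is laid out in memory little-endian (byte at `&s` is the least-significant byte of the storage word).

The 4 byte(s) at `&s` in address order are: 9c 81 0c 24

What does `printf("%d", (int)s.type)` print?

[0]=0x9c [1]=0x81 [2]=0x0c [3]=0x24 (little-endian) → word 0x240c819c
lvl:3 @ bit 0 → (0x240c819c>>0)&0x7 = 0x4
type:8 @ bit 3 → (0x240c819c>>3)&0xff = 0x33  ←
err:19 @ bit 11 → (0x240c819c>>11)&0x7ffff = 0x48190
mode:2 @ bit 30 → (0x240c819c>>30)&0x3 = 0x0

51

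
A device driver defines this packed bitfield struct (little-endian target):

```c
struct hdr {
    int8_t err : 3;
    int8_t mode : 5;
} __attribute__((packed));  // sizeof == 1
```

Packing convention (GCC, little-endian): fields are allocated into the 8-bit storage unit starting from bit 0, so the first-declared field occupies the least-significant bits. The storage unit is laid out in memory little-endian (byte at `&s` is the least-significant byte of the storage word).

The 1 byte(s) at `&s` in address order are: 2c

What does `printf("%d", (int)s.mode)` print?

[0]=0x2c (little-endian) → word 0x2c
err:3 @ bit 0 → (0x2c>>0)&0x7 = 0x4
mode:5 @ bit 3 → (0x2c>>3)&0x1f = 0x5  ←
mode signed 5b, MSB=0: value = 5

5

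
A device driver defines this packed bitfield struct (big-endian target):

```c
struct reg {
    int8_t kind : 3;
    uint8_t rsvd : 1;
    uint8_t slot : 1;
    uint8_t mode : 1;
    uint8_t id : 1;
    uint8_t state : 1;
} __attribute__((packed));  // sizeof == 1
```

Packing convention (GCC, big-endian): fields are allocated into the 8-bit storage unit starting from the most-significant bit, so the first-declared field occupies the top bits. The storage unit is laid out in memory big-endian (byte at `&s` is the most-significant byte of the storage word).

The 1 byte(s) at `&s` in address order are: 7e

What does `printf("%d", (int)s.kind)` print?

[0]=0x7e (big-endian) → word 0x7e
kind [5+:3] = (word>>5) & 0x7 = 3  ←
rsvd [4+:1] = (word>>4) & 0x1 = 1
slot [3+:1] = (word>>3) & 0x1 = 1
mode [2+:1] = (word>>2) & 0x1 = 1
id [1+:1] = (word>>1) & 0x1 = 1
state [0+:1] = (word>>0) & 0x1 = 0
kind signed 3b, MSB=0: value = 3

3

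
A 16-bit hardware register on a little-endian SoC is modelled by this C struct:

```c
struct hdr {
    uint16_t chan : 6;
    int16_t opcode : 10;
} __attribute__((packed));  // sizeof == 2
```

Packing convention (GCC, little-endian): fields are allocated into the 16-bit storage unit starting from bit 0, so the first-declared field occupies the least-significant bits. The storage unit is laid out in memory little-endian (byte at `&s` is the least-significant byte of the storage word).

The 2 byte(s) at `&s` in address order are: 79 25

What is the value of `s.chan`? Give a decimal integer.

57

[0]=0x79 [1]=0x25 (little-endian) → word 0x2579
chan:6 @ bit 0 → (0x2579>>0)&0x3f = 0x39  ←
opcode:10 @ bit 6 → (0x2579>>6)&0x3ff = 0x95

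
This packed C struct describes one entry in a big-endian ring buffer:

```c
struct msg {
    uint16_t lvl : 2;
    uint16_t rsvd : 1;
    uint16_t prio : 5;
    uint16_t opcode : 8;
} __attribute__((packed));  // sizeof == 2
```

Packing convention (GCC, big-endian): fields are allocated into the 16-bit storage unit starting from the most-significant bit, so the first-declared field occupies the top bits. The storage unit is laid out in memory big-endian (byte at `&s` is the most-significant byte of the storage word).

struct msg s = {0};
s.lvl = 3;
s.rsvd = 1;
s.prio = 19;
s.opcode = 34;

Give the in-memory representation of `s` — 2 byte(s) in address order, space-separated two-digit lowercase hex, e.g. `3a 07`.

[14+:2] lvl=3 & 0x3 = 0x3; word=0xc000
[13+:1] rsvd=1 & 0x1 = 0x1; word=0xe000
[8+:5] prio=19 & 0x1f = 0x13; word=0xf300
[0+:8] opcode=34 & 0xff = 0x22; word=0xf322
word = 0xf322 → big-endian bytes:
  [0]=0xf3  [1]=0x22

f3 22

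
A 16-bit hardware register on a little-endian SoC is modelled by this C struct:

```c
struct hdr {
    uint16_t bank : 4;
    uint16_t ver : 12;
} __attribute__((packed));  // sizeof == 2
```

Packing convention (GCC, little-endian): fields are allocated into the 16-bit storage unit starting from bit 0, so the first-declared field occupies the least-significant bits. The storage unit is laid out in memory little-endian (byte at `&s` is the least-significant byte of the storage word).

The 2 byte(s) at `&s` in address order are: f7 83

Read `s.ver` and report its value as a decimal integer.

2111

[0]=0xf7 [1]=0x83 (little-endian) → word 0x83f7
bank:4 @ bit 0 → (0x83f7>>0)&0xf = 0x7
ver:12 @ bit 4 → (0x83f7>>4)&0xfff = 0x83f  ←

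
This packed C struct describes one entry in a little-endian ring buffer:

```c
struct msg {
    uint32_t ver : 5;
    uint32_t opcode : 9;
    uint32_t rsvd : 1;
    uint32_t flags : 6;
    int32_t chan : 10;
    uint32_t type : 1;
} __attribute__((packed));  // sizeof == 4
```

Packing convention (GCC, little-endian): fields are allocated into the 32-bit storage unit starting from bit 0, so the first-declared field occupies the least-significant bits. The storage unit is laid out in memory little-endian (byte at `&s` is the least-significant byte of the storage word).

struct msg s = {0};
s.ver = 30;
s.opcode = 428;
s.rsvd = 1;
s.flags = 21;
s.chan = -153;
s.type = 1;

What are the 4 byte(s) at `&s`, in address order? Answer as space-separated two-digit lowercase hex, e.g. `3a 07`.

ver:5 = 30 → 0x1e << 0 → word 0x0000001e
opcode:9 = 428 → 0x1ac << 5 → word 0x0000359e
rsvd:1 = 1 → 0x1 << 14 → word 0x0000759e
flags:6 = 21 → 0x15 << 15 → word 0x000af59e
chan:10 = -153 → 0x367 << 21 → word 0x6ceaf59e
type:1 = 1 → 0x1 << 31 → word 0xeceaf59e
word = 0xeceaf59e → little-endian bytes:
  [0]=0x9e  [1]=0xf5  [2]=0xea  [3]=0xec

9e f5 ea ec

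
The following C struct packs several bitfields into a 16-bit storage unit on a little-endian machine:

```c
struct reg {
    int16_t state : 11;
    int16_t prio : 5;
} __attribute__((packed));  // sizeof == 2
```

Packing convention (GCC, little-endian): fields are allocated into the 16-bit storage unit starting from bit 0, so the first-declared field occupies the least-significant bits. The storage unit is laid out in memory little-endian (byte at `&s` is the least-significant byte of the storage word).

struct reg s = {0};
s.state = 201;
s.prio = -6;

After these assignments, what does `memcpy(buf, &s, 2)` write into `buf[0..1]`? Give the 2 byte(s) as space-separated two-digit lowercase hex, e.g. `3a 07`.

[0+:11] state=201 & 0x7ff = 0xc9; word=0x00c9
[11+:5] prio=-6 & 0x1f = 0x1a; word=0xd0c9
word = 0xd0c9 → little-endian bytes:
  [0]=0xc9  [1]=0xd0

c9 d0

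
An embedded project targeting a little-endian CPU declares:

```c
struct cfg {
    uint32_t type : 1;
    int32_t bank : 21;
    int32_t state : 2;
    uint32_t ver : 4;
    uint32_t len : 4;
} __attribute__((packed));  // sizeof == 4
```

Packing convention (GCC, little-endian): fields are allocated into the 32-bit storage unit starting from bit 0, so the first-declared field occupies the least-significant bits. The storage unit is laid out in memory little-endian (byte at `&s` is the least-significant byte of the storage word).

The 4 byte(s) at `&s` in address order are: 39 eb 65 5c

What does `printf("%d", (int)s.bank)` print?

-854628

[0]=0x39 [1]=0xeb [2]=0x65 [3]=0x5c (little-endian) → word 0x5c65eb39
type:1 @ bit 0 → (0x5c65eb39>>0)&0x1 = 0x1
bank:21 @ bit 1 → (0x5c65eb39>>1)&0x1fffff = 0x12f59c  ←
state:2 @ bit 22 → (0x5c65eb39>>22)&0x3 = 0x1
ver:4 @ bit 24 → (0x5c65eb39>>24)&0xf = 0xc
len:4 @ bit 28 → (0x5c65eb39>>28)&0xf = 0x5
bank signed 21b, MSB=1: 1242524 - 2097152 = -854628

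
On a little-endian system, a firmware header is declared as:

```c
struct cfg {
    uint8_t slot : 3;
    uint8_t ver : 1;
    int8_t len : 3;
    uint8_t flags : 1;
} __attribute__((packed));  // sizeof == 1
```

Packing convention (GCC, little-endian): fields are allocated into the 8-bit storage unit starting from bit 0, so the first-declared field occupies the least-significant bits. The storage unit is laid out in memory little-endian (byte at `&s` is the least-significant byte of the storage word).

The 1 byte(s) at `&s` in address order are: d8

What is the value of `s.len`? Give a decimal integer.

-3

[0]=0xd8 (little-endian) → word 0xd8
slot [0+:3] = (word>>0) & 0x7 = 0
ver [3+:1] = (word>>3) & 0x1 = 1
len [4+:3] = (word>>4) & 0x7 = 5  ←
flags [7+:1] = (word>>7) & 0x1 = 1
len signed 3b, MSB=1: 5 - 8 = -3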